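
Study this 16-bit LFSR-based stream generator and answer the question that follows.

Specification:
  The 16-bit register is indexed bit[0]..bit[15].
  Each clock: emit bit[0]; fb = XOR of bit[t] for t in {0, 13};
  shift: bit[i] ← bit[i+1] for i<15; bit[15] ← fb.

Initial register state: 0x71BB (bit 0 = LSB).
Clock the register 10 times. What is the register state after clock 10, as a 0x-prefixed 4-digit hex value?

0x9E1C

reg_0 = 0x71BB
clock 1: out=1, reg = 0x38DD
clock 2: out=1, reg = 0x1C6E
clock 3: out=0, reg = 0x0E37
clock 4: out=1, reg = 0x871B
clock 5: out=1, reg = 0xC38D
clock 6: out=1, reg = 0xE1C6
clock 7: out=0, reg = 0xF0E3
clock 8: out=1, reg = 0x7871
clock 9: out=1, reg = 0x3C38
clock 10: out=0, reg = 0x9E1C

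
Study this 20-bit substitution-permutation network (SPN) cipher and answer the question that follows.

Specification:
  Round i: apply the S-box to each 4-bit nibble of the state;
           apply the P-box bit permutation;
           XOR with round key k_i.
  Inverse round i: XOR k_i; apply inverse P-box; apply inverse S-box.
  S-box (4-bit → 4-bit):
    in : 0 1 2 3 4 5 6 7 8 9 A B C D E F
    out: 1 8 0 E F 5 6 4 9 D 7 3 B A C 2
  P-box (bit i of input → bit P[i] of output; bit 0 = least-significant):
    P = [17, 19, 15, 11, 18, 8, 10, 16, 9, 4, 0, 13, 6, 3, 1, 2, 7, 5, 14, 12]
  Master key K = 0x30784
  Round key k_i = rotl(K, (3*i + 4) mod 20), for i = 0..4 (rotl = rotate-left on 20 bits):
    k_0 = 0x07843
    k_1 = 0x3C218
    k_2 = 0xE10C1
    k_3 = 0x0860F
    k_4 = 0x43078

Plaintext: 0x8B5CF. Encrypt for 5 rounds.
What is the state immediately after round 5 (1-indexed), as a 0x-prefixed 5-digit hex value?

0x905BB

s_0 = plaintext = 0x8B5CF
s_1 = Round(s_0, k_0) = 0xD6B8A
s_2 = Round(s_1, k_1) = 0xC5022
s_3 = Round(s_2, k_2) = 0xE0223
s_4 = Round(s_3, k_3) = 0x85E4F
s_5 = Round(s_4, k_4) = 0x905BB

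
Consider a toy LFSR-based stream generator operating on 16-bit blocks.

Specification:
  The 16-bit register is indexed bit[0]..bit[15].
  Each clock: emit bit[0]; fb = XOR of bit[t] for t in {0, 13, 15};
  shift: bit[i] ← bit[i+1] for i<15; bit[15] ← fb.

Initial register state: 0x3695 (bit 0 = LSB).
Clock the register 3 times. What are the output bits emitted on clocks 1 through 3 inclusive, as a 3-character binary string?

101

reg_0 = 0x3695
clock 1: out=1, reg = 0x1B4A
clock 2: out=0, reg = 0x0DA5
clock 3: out=1, reg = 0x86D2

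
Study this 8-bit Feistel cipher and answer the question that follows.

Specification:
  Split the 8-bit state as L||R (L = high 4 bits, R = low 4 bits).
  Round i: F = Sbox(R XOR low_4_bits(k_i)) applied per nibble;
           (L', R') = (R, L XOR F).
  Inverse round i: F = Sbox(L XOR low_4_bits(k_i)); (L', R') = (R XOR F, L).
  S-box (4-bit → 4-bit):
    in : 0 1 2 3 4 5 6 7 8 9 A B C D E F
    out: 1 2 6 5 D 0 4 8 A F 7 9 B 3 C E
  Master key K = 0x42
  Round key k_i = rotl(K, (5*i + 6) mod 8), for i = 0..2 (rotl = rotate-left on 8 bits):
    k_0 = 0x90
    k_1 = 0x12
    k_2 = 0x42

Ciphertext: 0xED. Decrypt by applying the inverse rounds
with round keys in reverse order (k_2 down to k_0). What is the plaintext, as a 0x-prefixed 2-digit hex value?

0x33

s_0 = ciphertext = 0xED
s_1 = InvRound(s_0, k_2) = 0x6E
s_2 = InvRound(s_1, k_1) = 0x36
s_3 = InvRound(s_2, k_0) = 0x33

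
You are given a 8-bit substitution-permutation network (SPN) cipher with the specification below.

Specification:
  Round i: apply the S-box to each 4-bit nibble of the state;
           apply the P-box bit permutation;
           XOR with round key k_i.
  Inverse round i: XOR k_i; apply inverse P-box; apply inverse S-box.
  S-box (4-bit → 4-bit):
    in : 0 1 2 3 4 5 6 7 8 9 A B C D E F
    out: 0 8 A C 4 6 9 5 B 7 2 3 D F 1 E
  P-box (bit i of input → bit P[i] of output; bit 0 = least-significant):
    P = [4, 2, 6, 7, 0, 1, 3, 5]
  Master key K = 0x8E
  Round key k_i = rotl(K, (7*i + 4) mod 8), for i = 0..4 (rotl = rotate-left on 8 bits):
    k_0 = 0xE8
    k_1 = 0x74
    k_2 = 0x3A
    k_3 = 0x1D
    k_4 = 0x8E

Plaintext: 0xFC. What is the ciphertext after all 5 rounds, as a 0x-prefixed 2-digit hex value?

s_0 = plaintext = 0xFC
s_1 = Round(s_0, k_0) = 0x12
s_2 = Round(s_1, k_1) = 0xD0
s_3 = Round(s_2, k_2) = 0x11
s_4 = Round(s_3, k_3) = 0xBD
s_5 = Round(s_4, k_4) = 0x59

0x59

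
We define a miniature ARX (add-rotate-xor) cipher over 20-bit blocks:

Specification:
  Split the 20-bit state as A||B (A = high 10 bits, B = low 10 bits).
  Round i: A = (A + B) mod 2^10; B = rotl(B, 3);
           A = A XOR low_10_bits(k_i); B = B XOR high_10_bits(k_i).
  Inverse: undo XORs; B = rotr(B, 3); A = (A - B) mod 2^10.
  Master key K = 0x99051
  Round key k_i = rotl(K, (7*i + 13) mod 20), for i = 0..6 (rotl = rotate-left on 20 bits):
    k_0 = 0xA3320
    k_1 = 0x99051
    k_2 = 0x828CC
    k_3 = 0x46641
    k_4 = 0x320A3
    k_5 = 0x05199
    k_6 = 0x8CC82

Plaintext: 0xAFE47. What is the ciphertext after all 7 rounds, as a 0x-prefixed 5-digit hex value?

0x84686

s_0 = plaintext = 0xAFE47
s_1 = Round(s_0, k_0) = 0x898B0
s_2 = Round(s_1, k_1) = 0xA1FE5
s_3 = Round(s_2, k_2) = 0xA8125
s_4 = Round(s_3, k_3) = 0x61033
s_5 = Round(s_4, k_4) = 0x45150
s_6 = Round(s_5, k_5) = 0xFF696
s_7 = Round(s_6, k_6) = 0x84686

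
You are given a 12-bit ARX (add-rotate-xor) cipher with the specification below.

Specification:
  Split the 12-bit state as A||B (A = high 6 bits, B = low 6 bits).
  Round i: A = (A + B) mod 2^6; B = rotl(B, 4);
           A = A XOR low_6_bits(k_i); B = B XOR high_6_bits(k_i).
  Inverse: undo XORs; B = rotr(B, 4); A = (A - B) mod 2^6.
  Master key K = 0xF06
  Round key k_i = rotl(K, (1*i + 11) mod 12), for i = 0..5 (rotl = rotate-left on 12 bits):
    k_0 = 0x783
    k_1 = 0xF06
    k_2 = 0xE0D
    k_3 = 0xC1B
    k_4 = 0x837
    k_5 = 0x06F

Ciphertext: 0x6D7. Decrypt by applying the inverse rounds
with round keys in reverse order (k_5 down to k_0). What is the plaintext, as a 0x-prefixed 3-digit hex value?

0xC93

s_0 = ciphertext = 0x6D7
s_1 = InvRound(s_0, k_5) = 0x6D9
s_2 = InvRound(s_1, k_4) = 0x167
s_3 = InvRound(s_2, k_3) = 0x05D
s_4 = InvRound(s_3, k_2) = 0xD96
s_5 = InvRound(s_4, k_1) = 0x1AA
s_6 = InvRound(s_5, k_0) = 0xC93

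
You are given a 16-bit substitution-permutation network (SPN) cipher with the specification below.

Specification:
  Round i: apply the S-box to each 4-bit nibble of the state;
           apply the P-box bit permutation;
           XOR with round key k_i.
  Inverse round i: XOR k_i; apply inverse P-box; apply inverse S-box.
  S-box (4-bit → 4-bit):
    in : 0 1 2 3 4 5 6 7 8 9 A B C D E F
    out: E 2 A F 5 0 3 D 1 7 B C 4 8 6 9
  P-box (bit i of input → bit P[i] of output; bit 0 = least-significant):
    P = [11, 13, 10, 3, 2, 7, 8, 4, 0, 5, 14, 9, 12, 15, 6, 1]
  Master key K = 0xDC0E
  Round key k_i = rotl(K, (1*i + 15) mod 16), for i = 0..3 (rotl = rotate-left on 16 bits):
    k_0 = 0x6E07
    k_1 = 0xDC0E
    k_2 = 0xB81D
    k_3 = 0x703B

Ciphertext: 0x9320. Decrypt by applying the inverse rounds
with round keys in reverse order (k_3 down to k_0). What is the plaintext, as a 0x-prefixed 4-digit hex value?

s_0 = ciphertext = 0x9320
s_1 = InvRound(s_0, k_3) = 0x27B2
s_2 = InvRound(s_1, k_2) = 0xAA97
s_3 = InvRound(s_2, k_1) = 0x8720
s_4 = InvRound(s_3, k_0) = 0x2946

0x2946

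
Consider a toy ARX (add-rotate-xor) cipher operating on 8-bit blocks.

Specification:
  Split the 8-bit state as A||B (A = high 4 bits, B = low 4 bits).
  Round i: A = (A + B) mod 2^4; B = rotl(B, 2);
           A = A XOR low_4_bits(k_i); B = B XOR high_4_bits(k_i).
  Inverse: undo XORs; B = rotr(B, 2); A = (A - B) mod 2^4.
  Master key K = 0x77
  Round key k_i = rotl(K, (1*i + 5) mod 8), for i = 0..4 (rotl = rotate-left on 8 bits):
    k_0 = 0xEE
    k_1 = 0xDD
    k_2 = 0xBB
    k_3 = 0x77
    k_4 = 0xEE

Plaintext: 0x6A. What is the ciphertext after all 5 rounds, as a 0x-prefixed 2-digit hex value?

s_0 = plaintext = 0x6A
s_1 = Round(s_0, k_0) = 0xE4
s_2 = Round(s_1, k_1) = 0xFC
s_3 = Round(s_2, k_2) = 0x08
s_4 = Round(s_3, k_3) = 0xF5
s_5 = Round(s_4, k_4) = 0xAB

0xAB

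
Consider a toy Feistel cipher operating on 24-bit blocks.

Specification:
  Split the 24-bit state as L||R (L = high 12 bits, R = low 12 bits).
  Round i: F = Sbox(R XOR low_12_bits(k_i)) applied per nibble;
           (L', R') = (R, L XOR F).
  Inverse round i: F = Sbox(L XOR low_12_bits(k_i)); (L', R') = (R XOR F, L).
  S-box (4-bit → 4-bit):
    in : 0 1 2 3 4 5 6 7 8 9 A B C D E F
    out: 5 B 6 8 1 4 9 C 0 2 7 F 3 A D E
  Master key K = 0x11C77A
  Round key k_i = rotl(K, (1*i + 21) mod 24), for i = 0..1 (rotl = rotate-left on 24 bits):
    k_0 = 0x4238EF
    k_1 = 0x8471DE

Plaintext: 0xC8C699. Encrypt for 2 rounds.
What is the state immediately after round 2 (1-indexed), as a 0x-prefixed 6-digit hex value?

s_0 = plaintext = 0xC8C699
s_1 = Round(s_0, k_0) = 0x699145
s_2 = Round(s_1, k_1) = 0x1453B6

0x1453B6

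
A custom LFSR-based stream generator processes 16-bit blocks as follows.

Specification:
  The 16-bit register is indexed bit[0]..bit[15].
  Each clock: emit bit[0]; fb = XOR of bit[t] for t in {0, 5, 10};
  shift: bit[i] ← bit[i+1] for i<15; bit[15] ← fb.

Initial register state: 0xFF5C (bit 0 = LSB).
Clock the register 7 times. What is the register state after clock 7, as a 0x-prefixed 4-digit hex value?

0xB3FE

reg_0 = 0xFF5C
clock 1: out=0, reg = 0xFFAE
clock 2: out=0, reg = 0x7FD7
clock 3: out=1, reg = 0x3FEB
clock 4: out=1, reg = 0x9FF5
clock 5: out=1, reg = 0xCFFA
clock 6: out=0, reg = 0x67FD
clock 7: out=1, reg = 0xB3FE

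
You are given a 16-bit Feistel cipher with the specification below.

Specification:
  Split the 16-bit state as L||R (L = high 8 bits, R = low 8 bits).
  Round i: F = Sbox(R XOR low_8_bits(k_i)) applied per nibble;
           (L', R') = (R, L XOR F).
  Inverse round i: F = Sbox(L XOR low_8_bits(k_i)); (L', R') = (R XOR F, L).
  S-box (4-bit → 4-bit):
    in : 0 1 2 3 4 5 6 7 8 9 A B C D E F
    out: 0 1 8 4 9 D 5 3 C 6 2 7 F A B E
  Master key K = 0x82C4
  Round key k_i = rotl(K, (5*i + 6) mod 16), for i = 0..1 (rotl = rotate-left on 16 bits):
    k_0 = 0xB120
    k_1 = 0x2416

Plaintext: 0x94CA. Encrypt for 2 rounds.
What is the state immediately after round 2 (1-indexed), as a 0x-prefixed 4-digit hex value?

s_0 = plaintext = 0x94CA
s_1 = Round(s_0, k_0) = 0xCA26
s_2 = Round(s_1, k_1) = 0x268A

0x268A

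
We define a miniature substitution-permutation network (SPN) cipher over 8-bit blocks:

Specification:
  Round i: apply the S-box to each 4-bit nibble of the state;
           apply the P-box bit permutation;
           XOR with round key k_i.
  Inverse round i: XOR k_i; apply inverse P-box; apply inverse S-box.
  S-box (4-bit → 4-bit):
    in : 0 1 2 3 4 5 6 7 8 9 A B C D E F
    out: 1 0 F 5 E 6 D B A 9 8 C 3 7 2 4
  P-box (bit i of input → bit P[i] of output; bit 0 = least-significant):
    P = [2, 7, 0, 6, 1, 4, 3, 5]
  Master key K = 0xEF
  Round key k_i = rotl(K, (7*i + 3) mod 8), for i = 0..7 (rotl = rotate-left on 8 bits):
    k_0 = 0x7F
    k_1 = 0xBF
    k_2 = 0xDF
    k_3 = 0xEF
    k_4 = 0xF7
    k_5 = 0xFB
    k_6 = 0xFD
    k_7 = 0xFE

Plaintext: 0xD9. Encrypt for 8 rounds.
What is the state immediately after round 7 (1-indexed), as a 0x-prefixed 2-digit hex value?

s_0 = plaintext = 0xD9
s_1 = Round(s_0, k_0) = 0x21
s_2 = Round(s_1, k_1) = 0x85
s_3 = Round(s_2, k_2) = 0x6E
s_4 = Round(s_3, k_3) = 0x45
s_5 = Round(s_4, k_4) = 0x4E
s_6 = Round(s_5, k_5) = 0x43
s_7 = Round(s_6, k_6) = 0xC0
s_8 = Round(s_7, k_7) = 0xE8

0xC0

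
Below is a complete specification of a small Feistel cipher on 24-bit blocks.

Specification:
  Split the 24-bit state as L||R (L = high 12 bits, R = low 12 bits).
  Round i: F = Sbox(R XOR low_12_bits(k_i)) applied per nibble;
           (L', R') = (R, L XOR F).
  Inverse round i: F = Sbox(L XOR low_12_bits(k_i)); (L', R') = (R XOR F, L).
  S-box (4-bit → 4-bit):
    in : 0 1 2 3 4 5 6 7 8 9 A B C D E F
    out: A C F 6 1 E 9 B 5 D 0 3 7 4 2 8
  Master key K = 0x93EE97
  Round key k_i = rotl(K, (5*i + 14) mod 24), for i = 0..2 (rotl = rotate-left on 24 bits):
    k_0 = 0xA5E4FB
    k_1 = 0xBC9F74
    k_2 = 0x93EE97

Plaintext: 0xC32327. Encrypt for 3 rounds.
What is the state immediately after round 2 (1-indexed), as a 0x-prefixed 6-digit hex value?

s_0 = plaintext = 0xC32327
s_1 = Round(s_0, k_0) = 0x327775
s_2 = Round(s_1, k_1) = 0x77568B
s_3 = Round(s_2, k_2) = 0x68B2B2

0x77568B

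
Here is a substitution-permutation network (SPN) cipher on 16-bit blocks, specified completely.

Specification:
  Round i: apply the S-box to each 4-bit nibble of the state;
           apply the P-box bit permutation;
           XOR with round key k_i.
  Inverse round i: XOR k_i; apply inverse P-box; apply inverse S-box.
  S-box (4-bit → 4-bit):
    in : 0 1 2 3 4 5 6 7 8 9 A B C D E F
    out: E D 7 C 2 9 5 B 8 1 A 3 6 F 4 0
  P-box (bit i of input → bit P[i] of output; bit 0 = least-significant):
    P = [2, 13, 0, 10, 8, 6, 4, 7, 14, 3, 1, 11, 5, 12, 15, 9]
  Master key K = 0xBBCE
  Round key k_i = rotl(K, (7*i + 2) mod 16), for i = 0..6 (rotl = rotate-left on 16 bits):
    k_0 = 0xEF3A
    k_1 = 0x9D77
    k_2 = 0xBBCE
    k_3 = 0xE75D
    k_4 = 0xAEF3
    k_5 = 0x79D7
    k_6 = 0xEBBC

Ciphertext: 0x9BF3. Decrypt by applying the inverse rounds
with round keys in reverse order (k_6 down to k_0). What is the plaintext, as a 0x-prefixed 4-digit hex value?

0x948C

s_0 = ciphertext = 0x9BF3
s_1 = InvRound(s_0, k_6) = 0x4242
s_2 = InvRound(s_1, k_5) = 0xA812
s_3 = InvRound(s_2, k_4) = 0x5FA3
s_4 = InvRound(s_3, k_3) = 0x200B
s_5 = InvRound(s_4, k_2) = 0x0876
s_6 = InvRound(s_5, k_1) = 0xCF93
s_7 = InvRound(s_6, k_0) = 0x948C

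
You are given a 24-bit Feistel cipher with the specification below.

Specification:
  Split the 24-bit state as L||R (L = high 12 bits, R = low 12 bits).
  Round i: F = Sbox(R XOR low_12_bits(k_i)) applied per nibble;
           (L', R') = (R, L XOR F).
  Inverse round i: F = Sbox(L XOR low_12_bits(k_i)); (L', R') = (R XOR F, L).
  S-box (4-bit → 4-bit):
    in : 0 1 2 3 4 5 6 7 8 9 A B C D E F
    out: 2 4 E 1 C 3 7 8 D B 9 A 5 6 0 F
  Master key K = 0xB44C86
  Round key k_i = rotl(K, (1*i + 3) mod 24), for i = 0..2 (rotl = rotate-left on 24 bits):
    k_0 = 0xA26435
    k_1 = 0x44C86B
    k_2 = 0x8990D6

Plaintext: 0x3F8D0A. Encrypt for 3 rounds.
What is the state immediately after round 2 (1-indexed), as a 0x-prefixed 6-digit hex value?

s_0 = plaintext = 0x3F8D0A
s_1 = Round(s_0, k_0) = 0xD0A8E7
s_2 = Round(s_1, k_1) = 0x8E7FDF
s_3 = Round(s_2, k_2) = 0xFDF7CC

0x8E7FDF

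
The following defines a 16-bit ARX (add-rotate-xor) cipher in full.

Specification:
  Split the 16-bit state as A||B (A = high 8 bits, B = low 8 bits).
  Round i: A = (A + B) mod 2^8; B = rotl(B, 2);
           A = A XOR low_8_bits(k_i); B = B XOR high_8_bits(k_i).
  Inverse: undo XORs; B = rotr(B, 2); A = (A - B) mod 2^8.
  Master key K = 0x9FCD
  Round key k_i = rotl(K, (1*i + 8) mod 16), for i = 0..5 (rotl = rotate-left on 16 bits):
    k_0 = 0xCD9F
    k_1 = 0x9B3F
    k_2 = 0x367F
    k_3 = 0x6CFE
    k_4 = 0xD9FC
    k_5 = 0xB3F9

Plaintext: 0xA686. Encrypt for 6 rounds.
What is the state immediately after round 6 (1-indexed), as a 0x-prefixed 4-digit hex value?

s_0 = plaintext = 0xA686
s_1 = Round(s_0, k_0) = 0xB3D7
s_2 = Round(s_1, k_1) = 0xB5C4
s_3 = Round(s_2, k_2) = 0x0625
s_4 = Round(s_3, k_3) = 0xD5F8
s_5 = Round(s_4, k_4) = 0x313A
s_6 = Round(s_5, k_5) = 0x925B

0x925B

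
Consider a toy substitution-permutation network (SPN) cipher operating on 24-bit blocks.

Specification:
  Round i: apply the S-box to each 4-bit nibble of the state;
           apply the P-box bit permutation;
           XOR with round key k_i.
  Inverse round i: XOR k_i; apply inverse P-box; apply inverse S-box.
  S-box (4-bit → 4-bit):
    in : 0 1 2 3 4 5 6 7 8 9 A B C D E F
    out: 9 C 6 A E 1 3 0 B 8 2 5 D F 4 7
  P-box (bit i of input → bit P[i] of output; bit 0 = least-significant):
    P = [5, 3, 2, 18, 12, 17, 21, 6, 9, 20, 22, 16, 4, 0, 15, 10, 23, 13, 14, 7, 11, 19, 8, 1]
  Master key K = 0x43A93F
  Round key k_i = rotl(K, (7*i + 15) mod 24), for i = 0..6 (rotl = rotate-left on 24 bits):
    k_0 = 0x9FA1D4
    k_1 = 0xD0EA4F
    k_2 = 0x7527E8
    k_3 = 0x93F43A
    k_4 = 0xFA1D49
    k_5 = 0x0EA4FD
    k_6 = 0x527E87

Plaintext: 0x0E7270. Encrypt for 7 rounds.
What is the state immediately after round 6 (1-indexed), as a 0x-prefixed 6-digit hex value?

s_0 = plaintext = 0x0E7270
s_1 = Round(s_0, k_0) = 0xCBE9F6
s_2 = Round(s_1, k_1) = 0x733365
s_3 = Round(s_2, k_2) = 0x661349
s_4 = Round(s_3, k_3) = 0x2C587A
s_5 = Round(s_4, k_4) = 0x635ED1
s_6 = Round(s_5, k_5) = 0x609C29
s_7 = Round(s_6, k_6) = 0xBD7007

0x609C29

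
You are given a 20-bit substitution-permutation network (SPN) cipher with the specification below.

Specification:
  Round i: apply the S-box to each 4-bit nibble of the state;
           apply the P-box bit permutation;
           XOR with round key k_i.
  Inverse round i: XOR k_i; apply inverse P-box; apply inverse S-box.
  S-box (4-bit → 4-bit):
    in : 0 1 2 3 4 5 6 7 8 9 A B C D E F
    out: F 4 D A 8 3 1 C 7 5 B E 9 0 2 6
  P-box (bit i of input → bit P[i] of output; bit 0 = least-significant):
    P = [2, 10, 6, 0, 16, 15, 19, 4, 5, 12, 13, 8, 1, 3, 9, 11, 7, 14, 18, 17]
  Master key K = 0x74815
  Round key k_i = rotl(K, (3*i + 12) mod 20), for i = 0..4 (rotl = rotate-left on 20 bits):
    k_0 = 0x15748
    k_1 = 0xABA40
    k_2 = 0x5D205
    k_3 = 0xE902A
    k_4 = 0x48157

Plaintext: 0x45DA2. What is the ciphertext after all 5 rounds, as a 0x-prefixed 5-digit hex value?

0xCF22B

s_0 = plaintext = 0x45DA2
s_1 = Round(s_0, k_0) = 0x2D717
s_2 = Round(s_1, k_1) = 0x49B81
s_3 = Round(s_2, k_2) = 0xE6147
s_4 = Round(s_3, k_3) = 0xEF079
s_5 = Round(s_4, k_4) = 0xCF22B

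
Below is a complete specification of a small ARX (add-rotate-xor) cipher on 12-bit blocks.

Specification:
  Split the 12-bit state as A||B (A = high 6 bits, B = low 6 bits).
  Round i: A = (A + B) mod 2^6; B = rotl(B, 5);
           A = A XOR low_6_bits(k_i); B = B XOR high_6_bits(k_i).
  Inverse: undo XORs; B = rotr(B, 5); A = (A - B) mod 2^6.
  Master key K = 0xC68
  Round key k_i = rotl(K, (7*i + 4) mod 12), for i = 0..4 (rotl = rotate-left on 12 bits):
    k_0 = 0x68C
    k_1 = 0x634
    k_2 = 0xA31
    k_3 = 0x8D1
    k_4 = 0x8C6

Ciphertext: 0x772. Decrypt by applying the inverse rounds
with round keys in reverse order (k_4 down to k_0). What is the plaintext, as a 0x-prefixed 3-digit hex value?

s_0 = ciphertext = 0x772
s_1 = InvRound(s_0, k_4) = 0xE62
s_2 = InvRound(s_1, k_3) = 0x982
s_3 = InvRound(s_2, k_2) = 0x095
s_4 = InvRound(s_3, k_1) = 0x71A
s_5 = InvRound(s_4, k_0) = 0x400

0x400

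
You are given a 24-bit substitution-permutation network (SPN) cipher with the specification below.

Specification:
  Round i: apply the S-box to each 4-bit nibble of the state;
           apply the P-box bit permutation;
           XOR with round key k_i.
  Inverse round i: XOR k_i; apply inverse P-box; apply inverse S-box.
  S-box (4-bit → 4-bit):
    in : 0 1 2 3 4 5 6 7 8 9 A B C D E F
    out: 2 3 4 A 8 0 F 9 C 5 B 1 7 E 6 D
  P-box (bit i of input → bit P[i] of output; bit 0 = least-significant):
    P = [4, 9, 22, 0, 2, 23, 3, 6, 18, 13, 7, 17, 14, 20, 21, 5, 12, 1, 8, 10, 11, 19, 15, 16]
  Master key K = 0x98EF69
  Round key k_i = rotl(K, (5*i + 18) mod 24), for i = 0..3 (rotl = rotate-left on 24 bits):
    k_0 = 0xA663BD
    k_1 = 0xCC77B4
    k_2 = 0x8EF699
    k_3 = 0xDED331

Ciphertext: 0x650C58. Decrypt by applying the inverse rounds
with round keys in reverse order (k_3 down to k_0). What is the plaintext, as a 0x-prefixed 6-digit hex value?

0x713707

s_0 = ciphertext = 0x650C58
s_1 = InvRound(s_0, k_3) = 0x6F64D3
s_2 = InvRound(s_1, k_2) = 0x8125DE
s_3 = InvRound(s_2, k_1) = 0x317B8E
s_4 = InvRound(s_3, k_0) = 0x713707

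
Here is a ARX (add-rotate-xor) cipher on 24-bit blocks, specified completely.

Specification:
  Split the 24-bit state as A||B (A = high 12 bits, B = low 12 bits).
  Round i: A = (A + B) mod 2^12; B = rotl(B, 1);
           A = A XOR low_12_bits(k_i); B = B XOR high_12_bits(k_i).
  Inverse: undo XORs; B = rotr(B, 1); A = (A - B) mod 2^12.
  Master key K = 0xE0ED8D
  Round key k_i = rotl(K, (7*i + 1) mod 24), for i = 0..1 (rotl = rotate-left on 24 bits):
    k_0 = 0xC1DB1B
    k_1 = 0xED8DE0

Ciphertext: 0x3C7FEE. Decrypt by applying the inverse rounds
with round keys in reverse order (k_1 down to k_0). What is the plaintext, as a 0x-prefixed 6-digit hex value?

0x054643

s_0 = ciphertext = 0x3C7FEE
s_1 = InvRound(s_0, k_1) = 0xD8C09B
s_2 = InvRound(s_1, k_0) = 0x054643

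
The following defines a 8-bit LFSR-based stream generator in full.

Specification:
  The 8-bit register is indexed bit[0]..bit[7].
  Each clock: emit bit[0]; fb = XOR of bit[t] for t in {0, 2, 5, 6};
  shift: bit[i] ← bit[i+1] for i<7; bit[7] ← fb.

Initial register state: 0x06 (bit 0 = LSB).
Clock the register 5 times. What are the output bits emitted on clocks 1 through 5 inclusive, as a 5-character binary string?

01100

reg_0 = 0x06
clock 1: out=0, reg = 0x83
clock 2: out=1, reg = 0xC1
clock 3: out=1, reg = 0x60
clock 4: out=0, reg = 0x30
clock 5: out=0, reg = 0x98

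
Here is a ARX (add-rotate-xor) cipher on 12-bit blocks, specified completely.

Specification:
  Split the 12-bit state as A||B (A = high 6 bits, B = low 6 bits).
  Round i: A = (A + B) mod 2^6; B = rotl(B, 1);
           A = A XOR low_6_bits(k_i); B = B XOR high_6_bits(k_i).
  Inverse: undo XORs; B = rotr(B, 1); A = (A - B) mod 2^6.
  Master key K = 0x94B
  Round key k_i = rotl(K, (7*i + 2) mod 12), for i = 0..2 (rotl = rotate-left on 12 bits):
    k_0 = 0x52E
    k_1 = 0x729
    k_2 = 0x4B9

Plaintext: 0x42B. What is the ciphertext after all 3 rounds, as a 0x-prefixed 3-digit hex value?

0xCA6

s_0 = plaintext = 0x42B
s_1 = Round(s_0, k_0) = 0x543
s_2 = Round(s_1, k_1) = 0xC5A
s_3 = Round(s_2, k_2) = 0xCA6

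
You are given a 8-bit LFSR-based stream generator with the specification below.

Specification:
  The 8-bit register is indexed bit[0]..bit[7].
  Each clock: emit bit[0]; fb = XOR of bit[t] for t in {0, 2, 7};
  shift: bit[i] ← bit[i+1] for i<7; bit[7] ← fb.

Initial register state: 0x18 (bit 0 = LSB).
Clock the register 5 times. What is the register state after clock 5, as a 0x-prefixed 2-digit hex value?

0x50

reg_0 = 0x18
clock 1: out=0, reg = 0x0C
clock 2: out=0, reg = 0x86
clock 3: out=0, reg = 0x43
clock 4: out=1, reg = 0xA1
clock 5: out=1, reg = 0x50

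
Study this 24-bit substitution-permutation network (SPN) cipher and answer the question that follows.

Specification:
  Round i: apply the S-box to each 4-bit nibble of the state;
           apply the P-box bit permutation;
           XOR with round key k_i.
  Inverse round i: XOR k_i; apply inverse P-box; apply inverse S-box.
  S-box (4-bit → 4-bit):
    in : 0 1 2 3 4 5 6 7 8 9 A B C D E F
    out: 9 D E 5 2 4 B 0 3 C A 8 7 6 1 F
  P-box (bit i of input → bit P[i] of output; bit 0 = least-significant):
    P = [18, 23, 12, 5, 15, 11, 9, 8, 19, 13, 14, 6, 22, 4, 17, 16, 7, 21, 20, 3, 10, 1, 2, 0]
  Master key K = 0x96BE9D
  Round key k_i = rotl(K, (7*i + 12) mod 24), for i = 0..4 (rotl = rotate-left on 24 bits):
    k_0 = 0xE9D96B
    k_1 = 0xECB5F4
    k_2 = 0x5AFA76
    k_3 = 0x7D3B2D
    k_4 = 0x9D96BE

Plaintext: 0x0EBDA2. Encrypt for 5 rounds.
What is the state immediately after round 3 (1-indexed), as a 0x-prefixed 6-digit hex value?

0x29F234

s_0 = plaintext = 0x0EBDA2
s_1 = Round(s_0, k_0) = 0x68A4CA
s_2 = Round(s_1, k_1) = 0x4D1B47
s_3 = Round(s_2, k_2) = 0x29F234
s_4 = Round(s_3, k_3) = 0xAED972
s_5 = Round(s_4, k_4) = 0x1FC64D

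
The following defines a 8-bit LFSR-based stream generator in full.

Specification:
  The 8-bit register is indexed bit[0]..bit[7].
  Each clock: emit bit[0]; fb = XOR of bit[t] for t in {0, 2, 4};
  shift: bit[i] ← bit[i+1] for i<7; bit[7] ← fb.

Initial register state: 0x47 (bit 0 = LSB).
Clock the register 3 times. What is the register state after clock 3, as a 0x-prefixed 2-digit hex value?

reg_0 = 0x47
clock 1: out=1, reg = 0x23
clock 2: out=1, reg = 0x91
clock 3: out=1, reg = 0x48

0x48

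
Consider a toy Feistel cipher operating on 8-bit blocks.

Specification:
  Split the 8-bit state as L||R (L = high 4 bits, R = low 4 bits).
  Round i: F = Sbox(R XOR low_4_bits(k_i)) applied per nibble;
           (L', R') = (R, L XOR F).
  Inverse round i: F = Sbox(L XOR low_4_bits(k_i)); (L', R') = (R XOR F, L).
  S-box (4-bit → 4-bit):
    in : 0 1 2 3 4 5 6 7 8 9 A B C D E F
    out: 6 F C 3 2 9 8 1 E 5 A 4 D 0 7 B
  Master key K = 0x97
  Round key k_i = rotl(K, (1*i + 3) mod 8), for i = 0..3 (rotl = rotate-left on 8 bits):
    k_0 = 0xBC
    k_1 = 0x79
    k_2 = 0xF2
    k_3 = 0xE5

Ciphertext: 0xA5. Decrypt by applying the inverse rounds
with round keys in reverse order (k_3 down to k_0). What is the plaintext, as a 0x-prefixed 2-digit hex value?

0xE9

s_0 = ciphertext = 0xA5
s_1 = InvRound(s_0, k_3) = 0xEA
s_2 = InvRound(s_1, k_2) = 0x7E
s_3 = InvRound(s_2, k_1) = 0x97
s_4 = InvRound(s_3, k_0) = 0xE9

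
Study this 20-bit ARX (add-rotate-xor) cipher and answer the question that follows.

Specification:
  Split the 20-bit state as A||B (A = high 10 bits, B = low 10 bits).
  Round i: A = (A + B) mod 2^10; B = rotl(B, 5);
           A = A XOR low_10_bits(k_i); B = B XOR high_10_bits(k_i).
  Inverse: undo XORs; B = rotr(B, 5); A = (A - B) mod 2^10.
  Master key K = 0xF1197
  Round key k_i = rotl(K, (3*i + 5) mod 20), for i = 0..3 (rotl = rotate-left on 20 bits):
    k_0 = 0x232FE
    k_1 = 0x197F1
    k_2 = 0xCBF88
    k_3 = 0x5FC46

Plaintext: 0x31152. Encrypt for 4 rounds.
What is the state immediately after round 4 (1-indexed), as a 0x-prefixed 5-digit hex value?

0xE8835

s_0 = plaintext = 0x31152
s_1 = Round(s_0, k_0) = 0x3A2C6
s_2 = Round(s_1, k_1) = 0x17CB3
s_3 = Round(s_2, k_2) = 0xA694A
s_4 = Round(s_3, k_3) = 0xE8835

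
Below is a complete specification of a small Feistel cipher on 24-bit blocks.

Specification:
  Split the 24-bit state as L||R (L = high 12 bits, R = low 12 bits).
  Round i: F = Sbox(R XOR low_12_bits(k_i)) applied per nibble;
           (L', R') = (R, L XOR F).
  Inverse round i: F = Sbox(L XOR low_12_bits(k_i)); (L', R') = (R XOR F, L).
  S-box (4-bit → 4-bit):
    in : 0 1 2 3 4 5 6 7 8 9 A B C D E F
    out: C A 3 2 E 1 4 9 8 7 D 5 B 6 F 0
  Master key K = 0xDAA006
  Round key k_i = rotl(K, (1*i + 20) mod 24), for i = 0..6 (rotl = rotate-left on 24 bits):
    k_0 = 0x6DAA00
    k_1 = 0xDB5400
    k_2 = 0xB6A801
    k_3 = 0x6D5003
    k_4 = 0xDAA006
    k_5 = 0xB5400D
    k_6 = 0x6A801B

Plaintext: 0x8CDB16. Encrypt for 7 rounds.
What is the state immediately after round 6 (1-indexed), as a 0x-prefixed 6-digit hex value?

s_0 = plaintext = 0x8CDB16
s_1 = Round(s_0, k_0) = 0xB16269
s_2 = Round(s_1, k_1) = 0x269F51
s_3 = Round(s_2, k_2) = 0xF51B75
s_4 = Round(s_3, k_3) = 0xB75AC5
s_5 = Round(s_4, k_4) = 0xAC56C7
s_6 = Round(s_5, k_5) = 0x6C7E78
s_7 = Round(s_6, k_6) = 0xE78985

0x6C7E78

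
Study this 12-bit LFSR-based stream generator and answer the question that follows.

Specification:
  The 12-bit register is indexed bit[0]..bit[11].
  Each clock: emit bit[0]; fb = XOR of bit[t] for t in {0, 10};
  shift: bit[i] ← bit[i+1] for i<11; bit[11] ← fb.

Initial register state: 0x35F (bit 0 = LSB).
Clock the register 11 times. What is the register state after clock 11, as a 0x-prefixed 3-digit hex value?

reg_0 = 0x35F
clock 1: out=1, reg = 0x9AF
clock 2: out=1, reg = 0xCD7
clock 3: out=1, reg = 0x66B
clock 4: out=1, reg = 0x335
clock 5: out=1, reg = 0x99A
clock 6: out=0, reg = 0x4CD
clock 7: out=1, reg = 0x266
clock 8: out=0, reg = 0x133
clock 9: out=1, reg = 0x899
clock 10: out=1, reg = 0xC4C
clock 11: out=0, reg = 0xE26

0xE26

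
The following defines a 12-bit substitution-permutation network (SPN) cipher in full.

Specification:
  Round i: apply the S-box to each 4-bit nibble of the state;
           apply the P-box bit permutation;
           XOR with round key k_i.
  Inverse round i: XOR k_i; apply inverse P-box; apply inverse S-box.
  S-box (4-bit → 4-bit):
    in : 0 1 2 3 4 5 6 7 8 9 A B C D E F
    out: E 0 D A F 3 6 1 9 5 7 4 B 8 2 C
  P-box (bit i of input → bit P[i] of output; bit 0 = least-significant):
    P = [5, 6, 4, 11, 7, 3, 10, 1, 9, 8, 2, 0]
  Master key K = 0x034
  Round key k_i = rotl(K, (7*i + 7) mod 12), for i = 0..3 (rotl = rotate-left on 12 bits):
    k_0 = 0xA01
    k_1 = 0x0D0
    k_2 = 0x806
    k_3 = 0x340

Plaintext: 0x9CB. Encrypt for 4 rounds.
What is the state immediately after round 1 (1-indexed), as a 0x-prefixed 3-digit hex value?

0x89F

s_0 = plaintext = 0x9CB
s_1 = Round(s_0, k_0) = 0x89F
s_2 = Round(s_1, k_1) = 0xE41
s_3 = Round(s_2, k_2) = 0xD8C
s_4 = Round(s_3, k_3) = 0xBA3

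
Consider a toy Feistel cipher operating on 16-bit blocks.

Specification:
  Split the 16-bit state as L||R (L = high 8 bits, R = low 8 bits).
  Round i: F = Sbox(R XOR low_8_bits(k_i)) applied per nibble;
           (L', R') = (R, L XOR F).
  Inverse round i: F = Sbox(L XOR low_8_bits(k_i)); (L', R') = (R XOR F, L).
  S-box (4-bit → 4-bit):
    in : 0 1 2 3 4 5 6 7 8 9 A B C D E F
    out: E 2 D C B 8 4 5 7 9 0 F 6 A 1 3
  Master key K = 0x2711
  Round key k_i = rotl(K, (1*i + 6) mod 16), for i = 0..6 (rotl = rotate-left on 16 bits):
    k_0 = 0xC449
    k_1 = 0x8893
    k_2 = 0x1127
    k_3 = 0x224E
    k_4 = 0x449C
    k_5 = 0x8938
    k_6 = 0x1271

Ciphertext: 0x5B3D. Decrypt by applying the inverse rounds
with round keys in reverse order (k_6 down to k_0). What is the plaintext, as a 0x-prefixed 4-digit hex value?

0x1F67

s_0 = ciphertext = 0x5B3D
s_1 = InvRound(s_0, k_6) = 0xED5B
s_2 = InvRound(s_1, k_5) = 0xF3ED
s_3 = InvRound(s_2, k_4) = 0xAEF3
s_4 = InvRound(s_3, k_3) = 0xEDAE
s_5 = InvRound(s_4, k_2) = 0xCEED
s_6 = InvRound(s_5, k_1) = 0x67CE
s_7 = InvRound(s_6, k_0) = 0x1F67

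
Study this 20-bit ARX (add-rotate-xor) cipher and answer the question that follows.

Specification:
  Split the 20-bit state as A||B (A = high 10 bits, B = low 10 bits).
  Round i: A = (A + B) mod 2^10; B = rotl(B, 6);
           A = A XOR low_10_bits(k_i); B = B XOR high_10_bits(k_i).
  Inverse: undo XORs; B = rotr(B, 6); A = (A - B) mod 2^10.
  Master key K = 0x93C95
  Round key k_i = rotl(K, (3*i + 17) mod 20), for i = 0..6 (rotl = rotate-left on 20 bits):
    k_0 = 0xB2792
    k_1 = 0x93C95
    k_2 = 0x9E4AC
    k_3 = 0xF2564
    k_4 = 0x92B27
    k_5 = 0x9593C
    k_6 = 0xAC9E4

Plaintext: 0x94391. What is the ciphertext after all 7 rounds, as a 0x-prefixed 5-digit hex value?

0xC5632

s_0 = plaintext = 0x94391
s_1 = Round(s_0, k_0) = 0x9CEB0
s_2 = Round(s_1, k_1) = 0x6DA64
s_3 = Round(s_2, k_2) = 0x2DB5F
s_4 = Round(s_3, k_3) = 0x5C43C
s_5 = Round(s_4, k_4) = 0xA2949
s_6 = Round(s_5, k_5) = 0xBBC02
s_7 = Round(s_6, k_6) = 0xC5632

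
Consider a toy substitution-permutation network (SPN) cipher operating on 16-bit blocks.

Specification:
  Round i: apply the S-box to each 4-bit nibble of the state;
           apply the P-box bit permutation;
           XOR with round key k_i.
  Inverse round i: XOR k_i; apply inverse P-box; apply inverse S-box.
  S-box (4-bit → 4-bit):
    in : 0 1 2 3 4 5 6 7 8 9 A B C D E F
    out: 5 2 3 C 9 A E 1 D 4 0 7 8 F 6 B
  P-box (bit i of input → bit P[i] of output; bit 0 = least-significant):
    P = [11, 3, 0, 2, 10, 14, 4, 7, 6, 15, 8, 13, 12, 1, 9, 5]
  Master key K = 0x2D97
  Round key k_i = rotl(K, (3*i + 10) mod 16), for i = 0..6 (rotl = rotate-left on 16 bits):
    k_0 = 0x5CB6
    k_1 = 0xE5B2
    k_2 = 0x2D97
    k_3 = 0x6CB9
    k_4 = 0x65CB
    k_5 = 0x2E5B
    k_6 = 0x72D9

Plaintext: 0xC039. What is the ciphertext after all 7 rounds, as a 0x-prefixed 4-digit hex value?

0xCE0F

s_0 = plaintext = 0xC039
s_1 = Round(s_0, k_0) = 0x5D47
s_2 = Round(s_1, k_1) = 0x4850
s_3 = Round(s_2, k_2) = 0x5476
s_4 = Round(s_3, k_3) = 0x48D6
s_5 = Round(s_4, k_4) = 0x1036
s_6 = Round(s_5, k_5) = 0x2F84
s_7 = Round(s_6, k_6) = 0xCE0F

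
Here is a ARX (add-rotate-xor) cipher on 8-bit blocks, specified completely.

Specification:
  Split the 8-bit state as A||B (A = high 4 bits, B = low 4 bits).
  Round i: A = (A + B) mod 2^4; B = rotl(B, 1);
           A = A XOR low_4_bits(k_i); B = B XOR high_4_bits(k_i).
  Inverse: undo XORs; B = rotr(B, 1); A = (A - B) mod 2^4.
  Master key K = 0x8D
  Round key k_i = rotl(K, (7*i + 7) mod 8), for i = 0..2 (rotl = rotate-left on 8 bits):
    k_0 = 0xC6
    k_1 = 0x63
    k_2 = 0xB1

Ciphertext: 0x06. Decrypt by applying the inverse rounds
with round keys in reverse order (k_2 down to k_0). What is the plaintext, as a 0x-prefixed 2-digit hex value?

0x64

s_0 = ciphertext = 0x06
s_1 = InvRound(s_0, k_2) = 0x3E
s_2 = InvRound(s_1, k_1) = 0xC4
s_3 = InvRound(s_2, k_0) = 0x64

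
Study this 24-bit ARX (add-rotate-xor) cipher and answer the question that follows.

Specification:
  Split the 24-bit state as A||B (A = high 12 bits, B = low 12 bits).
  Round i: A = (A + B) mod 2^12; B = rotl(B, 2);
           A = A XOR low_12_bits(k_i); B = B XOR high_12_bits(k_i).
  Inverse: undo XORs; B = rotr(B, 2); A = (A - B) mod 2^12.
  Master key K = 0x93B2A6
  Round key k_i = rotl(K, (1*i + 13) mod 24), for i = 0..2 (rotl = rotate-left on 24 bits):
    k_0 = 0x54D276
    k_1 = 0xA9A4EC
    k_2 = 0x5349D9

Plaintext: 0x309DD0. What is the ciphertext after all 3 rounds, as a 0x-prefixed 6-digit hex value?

0xB2AFBC

s_0 = plaintext = 0x309DD0
s_1 = Round(s_0, k_0) = 0x2AF20E
s_2 = Round(s_1, k_1) = 0x0512A2
s_3 = Round(s_2, k_2) = 0xB2AFBC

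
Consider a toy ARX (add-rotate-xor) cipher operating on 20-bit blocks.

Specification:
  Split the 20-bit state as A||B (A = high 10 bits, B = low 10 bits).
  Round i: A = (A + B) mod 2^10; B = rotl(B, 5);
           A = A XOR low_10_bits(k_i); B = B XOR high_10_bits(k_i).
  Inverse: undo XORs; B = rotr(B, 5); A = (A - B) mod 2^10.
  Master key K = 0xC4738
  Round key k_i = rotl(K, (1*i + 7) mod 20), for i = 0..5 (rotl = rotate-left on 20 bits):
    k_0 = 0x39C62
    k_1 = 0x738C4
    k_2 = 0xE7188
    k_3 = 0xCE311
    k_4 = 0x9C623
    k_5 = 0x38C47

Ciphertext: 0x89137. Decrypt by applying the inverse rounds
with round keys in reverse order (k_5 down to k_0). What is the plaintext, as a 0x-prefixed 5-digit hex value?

s_0 = ciphertext = 0x89137
s_1 = InvRound(s_0, k_5) = 0xF568E
s_2 = InvRound(s_1, k_4) = 0x83FE7
s_3 = InvRound(s_2, k_3) = 0x4E3E6
s_4 = InvRound(s_3, k_2) = 0x5B743
s_5 = InvRound(s_4, k_1) = 0xFD5B4
s_6 = InvRound(s_5, k_0) = 0x4B66A

0x4B66A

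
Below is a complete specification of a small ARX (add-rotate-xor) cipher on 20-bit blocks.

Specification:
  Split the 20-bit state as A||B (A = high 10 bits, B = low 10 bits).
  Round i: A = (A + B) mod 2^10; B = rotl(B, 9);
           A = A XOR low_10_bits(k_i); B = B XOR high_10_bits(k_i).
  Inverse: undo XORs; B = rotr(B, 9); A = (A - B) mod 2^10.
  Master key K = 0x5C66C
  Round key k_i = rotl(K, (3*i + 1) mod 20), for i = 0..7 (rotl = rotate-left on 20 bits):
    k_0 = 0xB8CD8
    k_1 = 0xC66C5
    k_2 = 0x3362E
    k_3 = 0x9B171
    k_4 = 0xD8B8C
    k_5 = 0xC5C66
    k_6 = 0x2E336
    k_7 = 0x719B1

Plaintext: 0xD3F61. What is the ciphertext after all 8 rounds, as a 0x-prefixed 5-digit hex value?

s_0 = plaintext = 0xD3F61
s_1 = Round(s_0, k_0) = 0x9A153
s_2 = Round(s_1, k_1) = 0x5F9B0
s_3 = Round(s_2, k_2) = 0x40015
s_4 = Round(s_3, k_3) = 0x19066
s_5 = Round(s_4, k_4) = 0xD1B51
s_6 = Round(s_5, k_5) = 0xBC4BF
s_7 = Round(s_6, k_6) = 0x21AE7
s_8 = Round(s_7, k_7) = 0xB72B5

0xB72B5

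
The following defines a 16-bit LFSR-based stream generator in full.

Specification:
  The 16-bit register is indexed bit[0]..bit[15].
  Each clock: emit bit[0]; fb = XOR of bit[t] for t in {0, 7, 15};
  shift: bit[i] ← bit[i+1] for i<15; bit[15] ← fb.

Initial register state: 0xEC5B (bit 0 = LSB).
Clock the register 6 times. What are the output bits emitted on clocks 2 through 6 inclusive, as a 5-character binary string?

10110

reg_0 = 0xEC5B
clock 1: out=1, reg = 0x762D
clock 2: out=1, reg = 0xBB16
clock 3: out=0, reg = 0xDD8B
clock 4: out=1, reg = 0xEEC5
clock 5: out=1, reg = 0xF762
clock 6: out=0, reg = 0xFBB1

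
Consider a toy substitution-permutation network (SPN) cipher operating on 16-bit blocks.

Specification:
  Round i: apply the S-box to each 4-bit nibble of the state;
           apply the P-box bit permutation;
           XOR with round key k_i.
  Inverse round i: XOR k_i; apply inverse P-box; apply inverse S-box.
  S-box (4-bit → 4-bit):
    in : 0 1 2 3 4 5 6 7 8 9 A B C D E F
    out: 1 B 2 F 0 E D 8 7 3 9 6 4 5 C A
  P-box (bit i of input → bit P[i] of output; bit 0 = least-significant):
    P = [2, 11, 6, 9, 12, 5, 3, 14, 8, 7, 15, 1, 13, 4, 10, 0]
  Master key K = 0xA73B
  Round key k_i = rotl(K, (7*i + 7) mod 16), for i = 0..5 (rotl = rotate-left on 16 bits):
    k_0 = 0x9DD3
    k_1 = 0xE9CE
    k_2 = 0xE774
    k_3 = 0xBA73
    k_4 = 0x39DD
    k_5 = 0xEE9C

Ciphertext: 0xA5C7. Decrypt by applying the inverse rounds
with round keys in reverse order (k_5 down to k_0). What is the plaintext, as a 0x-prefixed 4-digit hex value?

s_0 = ciphertext = 0xA5C7
s_1 = InvRound(s_0, k_5) = 0xFAE5
s_2 = InvRound(s_1, k_4) = 0x2D57
s_3 = InvRound(s_2, k_3) = 0xCD9A
s_4 = InvRound(s_3, k_2) = 0x0FB3
s_5 = InvRound(s_4, k_1) = 0x3C56
s_6 = InvRound(s_5, k_0) = 0xA840

0xA840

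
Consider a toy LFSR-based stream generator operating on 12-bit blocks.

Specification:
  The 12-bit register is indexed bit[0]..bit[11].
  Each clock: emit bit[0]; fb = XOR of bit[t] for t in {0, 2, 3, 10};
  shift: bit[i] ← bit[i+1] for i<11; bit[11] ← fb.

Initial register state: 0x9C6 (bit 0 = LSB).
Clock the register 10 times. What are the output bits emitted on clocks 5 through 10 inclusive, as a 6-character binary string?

001110

reg_0 = 0x9C6
clock 1: out=0, reg = 0xCE3
clock 2: out=1, reg = 0x671
clock 3: out=1, reg = 0x338
clock 4: out=0, reg = 0x99C
clock 5: out=0, reg = 0x4CE
clock 6: out=0, reg = 0xA67
clock 7: out=1, reg = 0x533
clock 8: out=1, reg = 0x299
clock 9: out=1, reg = 0x14C
clock 10: out=0, reg = 0x0A6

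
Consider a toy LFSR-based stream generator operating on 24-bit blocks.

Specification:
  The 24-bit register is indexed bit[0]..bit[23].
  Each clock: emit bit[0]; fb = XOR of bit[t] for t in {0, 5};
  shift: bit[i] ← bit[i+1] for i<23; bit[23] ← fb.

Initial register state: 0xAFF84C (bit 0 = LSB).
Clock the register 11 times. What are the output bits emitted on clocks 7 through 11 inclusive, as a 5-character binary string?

10000

reg_0 = 0xAFF84C
clock 1: out=0, reg = 0x57FC26
clock 2: out=0, reg = 0xABFE13
clock 3: out=1, reg = 0xD5FF09
clock 4: out=1, reg = 0xEAFF84
clock 5: out=0, reg = 0x757FC2
clock 6: out=0, reg = 0x3ABFE1
clock 7: out=1, reg = 0x1D5FF0
clock 8: out=0, reg = 0x8EAFF8
clock 9: out=0, reg = 0xC757FC
clock 10: out=0, reg = 0xE3ABFE
clock 11: out=0, reg = 0xF1D5FF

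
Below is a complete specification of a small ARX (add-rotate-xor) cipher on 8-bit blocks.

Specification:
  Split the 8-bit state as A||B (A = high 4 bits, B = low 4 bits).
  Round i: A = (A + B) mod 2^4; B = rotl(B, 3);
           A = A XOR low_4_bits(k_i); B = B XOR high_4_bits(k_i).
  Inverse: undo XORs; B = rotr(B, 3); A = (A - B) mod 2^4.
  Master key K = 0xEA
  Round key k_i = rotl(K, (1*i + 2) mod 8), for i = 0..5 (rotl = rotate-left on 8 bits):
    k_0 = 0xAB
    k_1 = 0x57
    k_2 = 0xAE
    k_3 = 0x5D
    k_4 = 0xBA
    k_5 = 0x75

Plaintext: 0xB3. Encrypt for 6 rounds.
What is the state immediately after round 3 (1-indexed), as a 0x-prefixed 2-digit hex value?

0x5C

s_0 = plaintext = 0xB3
s_1 = Round(s_0, k_0) = 0x53
s_2 = Round(s_1, k_1) = 0xFC
s_3 = Round(s_2, k_2) = 0x5C
s_4 = Round(s_3, k_3) = 0xC3
s_5 = Round(s_4, k_4) = 0x52
s_6 = Round(s_5, k_5) = 0x26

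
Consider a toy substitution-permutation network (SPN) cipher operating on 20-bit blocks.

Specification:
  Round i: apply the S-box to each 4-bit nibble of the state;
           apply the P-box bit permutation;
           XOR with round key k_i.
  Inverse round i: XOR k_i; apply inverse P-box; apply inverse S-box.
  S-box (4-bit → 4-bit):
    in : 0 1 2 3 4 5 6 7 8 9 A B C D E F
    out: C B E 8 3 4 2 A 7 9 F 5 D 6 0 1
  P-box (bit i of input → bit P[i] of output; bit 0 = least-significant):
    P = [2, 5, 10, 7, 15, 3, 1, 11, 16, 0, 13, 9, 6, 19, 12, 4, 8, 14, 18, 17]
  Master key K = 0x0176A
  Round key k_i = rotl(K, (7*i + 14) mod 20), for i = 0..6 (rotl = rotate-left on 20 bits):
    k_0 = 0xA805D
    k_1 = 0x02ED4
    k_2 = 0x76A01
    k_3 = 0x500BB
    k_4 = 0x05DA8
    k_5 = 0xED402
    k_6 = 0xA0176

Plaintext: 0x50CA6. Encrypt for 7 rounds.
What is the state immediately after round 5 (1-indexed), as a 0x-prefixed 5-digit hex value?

s_0 = plaintext = 0x50CA6
s_1 = Round(s_0, k_0) = 0xF3A67
s_2 = Round(s_1, k_1) = 0x10D6D
s_3 = Round(s_2, k_2) = 0x51F38
s_4 = Round(s_3, k_3) = 0x80CCF
s_5 = Round(s_4, k_4) = 0x5A6BE
s_6 = Round(s_5, k_5) = 0x24451
s_7 = Round(s_6, k_6) = 0x54191

0x5A6BE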